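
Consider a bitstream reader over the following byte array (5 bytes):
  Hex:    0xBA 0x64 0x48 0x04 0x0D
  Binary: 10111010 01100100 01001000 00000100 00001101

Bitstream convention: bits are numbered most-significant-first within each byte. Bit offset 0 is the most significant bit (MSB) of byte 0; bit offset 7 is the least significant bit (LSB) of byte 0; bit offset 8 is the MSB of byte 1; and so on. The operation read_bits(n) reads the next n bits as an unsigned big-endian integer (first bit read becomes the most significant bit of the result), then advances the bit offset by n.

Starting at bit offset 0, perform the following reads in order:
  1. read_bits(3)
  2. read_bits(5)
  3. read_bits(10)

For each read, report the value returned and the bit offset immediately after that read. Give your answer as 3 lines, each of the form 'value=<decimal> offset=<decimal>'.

Answer: value=5 offset=3
value=26 offset=8
value=401 offset=18

Derivation:
Read 1: bits[0:3] width=3 -> value=5 (bin 101); offset now 3 = byte 0 bit 3; 37 bits remain
Read 2: bits[3:8] width=5 -> value=26 (bin 11010); offset now 8 = byte 1 bit 0; 32 bits remain
Read 3: bits[8:18] width=10 -> value=401 (bin 0110010001); offset now 18 = byte 2 bit 2; 22 bits remain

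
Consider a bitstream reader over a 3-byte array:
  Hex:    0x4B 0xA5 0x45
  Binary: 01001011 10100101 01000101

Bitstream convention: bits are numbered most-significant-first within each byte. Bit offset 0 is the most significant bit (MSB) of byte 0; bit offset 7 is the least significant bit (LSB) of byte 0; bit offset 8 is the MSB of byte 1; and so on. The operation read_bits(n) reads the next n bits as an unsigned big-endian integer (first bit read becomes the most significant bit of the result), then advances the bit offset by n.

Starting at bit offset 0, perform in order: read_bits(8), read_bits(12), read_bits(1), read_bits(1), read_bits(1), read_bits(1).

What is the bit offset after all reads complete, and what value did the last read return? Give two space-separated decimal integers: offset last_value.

Read 1: bits[0:8] width=8 -> value=75 (bin 01001011); offset now 8 = byte 1 bit 0; 16 bits remain
Read 2: bits[8:20] width=12 -> value=2644 (bin 101001010100); offset now 20 = byte 2 bit 4; 4 bits remain
Read 3: bits[20:21] width=1 -> value=0 (bin 0); offset now 21 = byte 2 bit 5; 3 bits remain
Read 4: bits[21:22] width=1 -> value=1 (bin 1); offset now 22 = byte 2 bit 6; 2 bits remain
Read 5: bits[22:23] width=1 -> value=0 (bin 0); offset now 23 = byte 2 bit 7; 1 bits remain
Read 6: bits[23:24] width=1 -> value=1 (bin 1); offset now 24 = byte 3 bit 0; 0 bits remain

Answer: 24 1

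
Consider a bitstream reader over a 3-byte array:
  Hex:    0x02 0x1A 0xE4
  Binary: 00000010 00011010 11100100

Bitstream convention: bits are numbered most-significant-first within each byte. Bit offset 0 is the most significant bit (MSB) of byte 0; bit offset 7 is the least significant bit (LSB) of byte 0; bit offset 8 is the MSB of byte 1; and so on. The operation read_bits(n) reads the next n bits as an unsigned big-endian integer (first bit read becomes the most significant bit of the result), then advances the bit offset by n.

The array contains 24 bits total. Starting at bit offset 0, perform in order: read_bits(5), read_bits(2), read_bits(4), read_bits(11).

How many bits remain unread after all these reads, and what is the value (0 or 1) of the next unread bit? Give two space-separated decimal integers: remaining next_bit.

Answer: 2 0

Derivation:
Read 1: bits[0:5] width=5 -> value=0 (bin 00000); offset now 5 = byte 0 bit 5; 19 bits remain
Read 2: bits[5:7] width=2 -> value=1 (bin 01); offset now 7 = byte 0 bit 7; 17 bits remain
Read 3: bits[7:11] width=4 -> value=0 (bin 0000); offset now 11 = byte 1 bit 3; 13 bits remain
Read 4: bits[11:22] width=11 -> value=1721 (bin 11010111001); offset now 22 = byte 2 bit 6; 2 bits remain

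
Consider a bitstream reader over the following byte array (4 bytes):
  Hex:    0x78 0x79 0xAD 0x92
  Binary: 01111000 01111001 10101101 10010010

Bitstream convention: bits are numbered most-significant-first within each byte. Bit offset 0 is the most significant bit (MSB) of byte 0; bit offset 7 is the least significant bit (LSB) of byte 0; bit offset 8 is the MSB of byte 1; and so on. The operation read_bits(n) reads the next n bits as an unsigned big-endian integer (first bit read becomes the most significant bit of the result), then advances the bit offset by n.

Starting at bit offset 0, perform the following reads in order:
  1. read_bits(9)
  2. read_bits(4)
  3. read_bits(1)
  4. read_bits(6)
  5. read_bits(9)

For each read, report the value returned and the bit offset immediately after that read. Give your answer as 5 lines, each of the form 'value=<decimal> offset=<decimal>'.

Answer: value=240 offset=9
value=15 offset=13
value=0 offset=14
value=26 offset=20
value=434 offset=29

Derivation:
Read 1: bits[0:9] width=9 -> value=240 (bin 011110000); offset now 9 = byte 1 bit 1; 23 bits remain
Read 2: bits[9:13] width=4 -> value=15 (bin 1111); offset now 13 = byte 1 bit 5; 19 bits remain
Read 3: bits[13:14] width=1 -> value=0 (bin 0); offset now 14 = byte 1 bit 6; 18 bits remain
Read 4: bits[14:20] width=6 -> value=26 (bin 011010); offset now 20 = byte 2 bit 4; 12 bits remain
Read 5: bits[20:29] width=9 -> value=434 (bin 110110010); offset now 29 = byte 3 bit 5; 3 bits remain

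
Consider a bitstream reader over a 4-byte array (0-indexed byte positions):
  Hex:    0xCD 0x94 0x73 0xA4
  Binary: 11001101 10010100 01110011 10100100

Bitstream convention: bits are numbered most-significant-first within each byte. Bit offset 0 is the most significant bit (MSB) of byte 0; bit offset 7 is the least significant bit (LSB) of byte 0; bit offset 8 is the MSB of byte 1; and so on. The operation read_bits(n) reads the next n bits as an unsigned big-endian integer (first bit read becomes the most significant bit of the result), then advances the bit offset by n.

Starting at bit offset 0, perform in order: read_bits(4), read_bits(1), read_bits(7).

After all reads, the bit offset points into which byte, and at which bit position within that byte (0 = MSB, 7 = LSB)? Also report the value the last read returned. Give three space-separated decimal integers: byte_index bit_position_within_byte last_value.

Answer: 1 4 89

Derivation:
Read 1: bits[0:4] width=4 -> value=12 (bin 1100); offset now 4 = byte 0 bit 4; 28 bits remain
Read 2: bits[4:5] width=1 -> value=1 (bin 1); offset now 5 = byte 0 bit 5; 27 bits remain
Read 3: bits[5:12] width=7 -> value=89 (bin 1011001); offset now 12 = byte 1 bit 4; 20 bits remain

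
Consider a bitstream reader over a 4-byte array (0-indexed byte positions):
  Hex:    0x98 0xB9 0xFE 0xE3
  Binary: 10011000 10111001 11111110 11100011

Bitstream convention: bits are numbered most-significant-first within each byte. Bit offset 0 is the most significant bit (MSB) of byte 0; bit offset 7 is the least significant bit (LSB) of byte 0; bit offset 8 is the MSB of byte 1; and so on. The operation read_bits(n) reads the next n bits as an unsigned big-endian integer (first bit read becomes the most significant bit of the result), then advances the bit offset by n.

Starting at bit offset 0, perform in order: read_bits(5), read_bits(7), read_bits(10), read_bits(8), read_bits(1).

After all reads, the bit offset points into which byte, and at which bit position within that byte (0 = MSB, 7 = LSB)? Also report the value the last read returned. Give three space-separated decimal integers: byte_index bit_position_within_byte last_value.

Answer: 3 7 1

Derivation:
Read 1: bits[0:5] width=5 -> value=19 (bin 10011); offset now 5 = byte 0 bit 5; 27 bits remain
Read 2: bits[5:12] width=7 -> value=11 (bin 0001011); offset now 12 = byte 1 bit 4; 20 bits remain
Read 3: bits[12:22] width=10 -> value=639 (bin 1001111111); offset now 22 = byte 2 bit 6; 10 bits remain
Read 4: bits[22:30] width=8 -> value=184 (bin 10111000); offset now 30 = byte 3 bit 6; 2 bits remain
Read 5: bits[30:31] width=1 -> value=1 (bin 1); offset now 31 = byte 3 bit 7; 1 bits remain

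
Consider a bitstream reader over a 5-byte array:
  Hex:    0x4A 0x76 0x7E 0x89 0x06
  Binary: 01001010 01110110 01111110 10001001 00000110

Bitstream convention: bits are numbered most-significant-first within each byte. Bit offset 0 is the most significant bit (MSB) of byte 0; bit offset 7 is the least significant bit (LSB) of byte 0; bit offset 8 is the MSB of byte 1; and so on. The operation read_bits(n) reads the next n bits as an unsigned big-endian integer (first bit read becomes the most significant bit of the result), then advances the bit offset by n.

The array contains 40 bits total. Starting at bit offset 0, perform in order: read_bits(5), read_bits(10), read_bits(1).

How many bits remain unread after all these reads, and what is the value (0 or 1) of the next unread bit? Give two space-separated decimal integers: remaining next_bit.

Read 1: bits[0:5] width=5 -> value=9 (bin 01001); offset now 5 = byte 0 bit 5; 35 bits remain
Read 2: bits[5:15] width=10 -> value=315 (bin 0100111011); offset now 15 = byte 1 bit 7; 25 bits remain
Read 3: bits[15:16] width=1 -> value=0 (bin 0); offset now 16 = byte 2 bit 0; 24 bits remain

Answer: 24 0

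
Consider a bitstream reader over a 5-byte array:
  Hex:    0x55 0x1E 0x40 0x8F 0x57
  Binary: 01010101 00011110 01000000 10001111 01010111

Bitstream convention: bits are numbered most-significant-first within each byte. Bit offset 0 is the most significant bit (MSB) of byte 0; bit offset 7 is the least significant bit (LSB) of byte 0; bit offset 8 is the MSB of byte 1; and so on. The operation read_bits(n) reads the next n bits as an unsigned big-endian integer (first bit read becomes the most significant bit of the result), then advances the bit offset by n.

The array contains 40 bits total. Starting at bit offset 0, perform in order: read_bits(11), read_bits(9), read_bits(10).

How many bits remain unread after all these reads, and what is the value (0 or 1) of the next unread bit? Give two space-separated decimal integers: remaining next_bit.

Read 1: bits[0:11] width=11 -> value=680 (bin 01010101000); offset now 11 = byte 1 bit 3; 29 bits remain
Read 2: bits[11:20] width=9 -> value=484 (bin 111100100); offset now 20 = byte 2 bit 4; 20 bits remain
Read 3: bits[20:30] width=10 -> value=35 (bin 0000100011); offset now 30 = byte 3 bit 6; 10 bits remain

Answer: 10 1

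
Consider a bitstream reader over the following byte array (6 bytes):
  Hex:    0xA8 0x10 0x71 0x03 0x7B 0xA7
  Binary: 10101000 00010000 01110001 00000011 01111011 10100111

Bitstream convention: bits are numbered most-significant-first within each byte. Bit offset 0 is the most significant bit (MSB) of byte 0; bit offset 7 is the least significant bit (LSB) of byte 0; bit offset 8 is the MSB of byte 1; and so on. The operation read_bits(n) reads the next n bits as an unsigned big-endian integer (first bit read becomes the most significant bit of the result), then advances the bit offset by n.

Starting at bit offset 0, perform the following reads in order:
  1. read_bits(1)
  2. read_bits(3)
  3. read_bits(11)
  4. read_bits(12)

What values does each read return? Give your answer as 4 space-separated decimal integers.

Read 1: bits[0:1] width=1 -> value=1 (bin 1); offset now 1 = byte 0 bit 1; 47 bits remain
Read 2: bits[1:4] width=3 -> value=2 (bin 010); offset now 4 = byte 0 bit 4; 44 bits remain
Read 3: bits[4:15] width=11 -> value=1032 (bin 10000001000); offset now 15 = byte 1 bit 7; 33 bits remain
Read 4: bits[15:27] width=12 -> value=904 (bin 001110001000); offset now 27 = byte 3 bit 3; 21 bits remain

Answer: 1 2 1032 904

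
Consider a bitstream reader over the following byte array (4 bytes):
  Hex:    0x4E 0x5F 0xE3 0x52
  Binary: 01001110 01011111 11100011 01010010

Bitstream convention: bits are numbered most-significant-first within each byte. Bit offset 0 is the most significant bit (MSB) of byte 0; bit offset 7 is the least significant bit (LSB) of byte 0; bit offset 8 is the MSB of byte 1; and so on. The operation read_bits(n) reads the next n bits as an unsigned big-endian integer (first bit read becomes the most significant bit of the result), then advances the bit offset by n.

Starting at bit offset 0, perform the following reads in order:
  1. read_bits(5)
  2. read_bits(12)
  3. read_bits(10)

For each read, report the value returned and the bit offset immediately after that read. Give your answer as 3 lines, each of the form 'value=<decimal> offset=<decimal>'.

Read 1: bits[0:5] width=5 -> value=9 (bin 01001); offset now 5 = byte 0 bit 5; 27 bits remain
Read 2: bits[5:17] width=12 -> value=3263 (bin 110010111111); offset now 17 = byte 2 bit 1; 15 bits remain
Read 3: bits[17:27] width=10 -> value=794 (bin 1100011010); offset now 27 = byte 3 bit 3; 5 bits remain

Answer: value=9 offset=5
value=3263 offset=17
value=794 offset=27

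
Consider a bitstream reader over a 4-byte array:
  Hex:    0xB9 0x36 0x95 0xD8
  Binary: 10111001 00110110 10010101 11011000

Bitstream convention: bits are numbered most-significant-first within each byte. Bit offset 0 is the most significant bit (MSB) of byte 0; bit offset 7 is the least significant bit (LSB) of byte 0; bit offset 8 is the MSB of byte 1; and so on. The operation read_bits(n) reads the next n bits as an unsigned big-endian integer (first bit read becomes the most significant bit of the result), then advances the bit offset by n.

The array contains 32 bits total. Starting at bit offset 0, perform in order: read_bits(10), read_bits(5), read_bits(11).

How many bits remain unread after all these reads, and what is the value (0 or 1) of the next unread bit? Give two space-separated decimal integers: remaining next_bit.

Answer: 6 0

Derivation:
Read 1: bits[0:10] width=10 -> value=740 (bin 1011100100); offset now 10 = byte 1 bit 2; 22 bits remain
Read 2: bits[10:15] width=5 -> value=27 (bin 11011); offset now 15 = byte 1 bit 7; 17 bits remain
Read 3: bits[15:26] width=11 -> value=599 (bin 01001010111); offset now 26 = byte 3 bit 2; 6 bits remain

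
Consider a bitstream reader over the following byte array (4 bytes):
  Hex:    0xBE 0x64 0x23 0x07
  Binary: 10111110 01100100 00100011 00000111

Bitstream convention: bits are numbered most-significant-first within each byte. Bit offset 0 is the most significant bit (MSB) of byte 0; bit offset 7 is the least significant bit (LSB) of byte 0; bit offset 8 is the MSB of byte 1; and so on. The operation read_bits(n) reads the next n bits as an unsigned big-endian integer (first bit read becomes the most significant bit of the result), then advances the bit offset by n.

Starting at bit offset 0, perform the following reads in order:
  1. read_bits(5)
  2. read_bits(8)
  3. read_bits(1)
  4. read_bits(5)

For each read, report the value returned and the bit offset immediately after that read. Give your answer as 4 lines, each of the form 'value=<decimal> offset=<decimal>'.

Read 1: bits[0:5] width=5 -> value=23 (bin 10111); offset now 5 = byte 0 bit 5; 27 bits remain
Read 2: bits[5:13] width=8 -> value=204 (bin 11001100); offset now 13 = byte 1 bit 5; 19 bits remain
Read 3: bits[13:14] width=1 -> value=1 (bin 1); offset now 14 = byte 1 bit 6; 18 bits remain
Read 4: bits[14:19] width=5 -> value=1 (bin 00001); offset now 19 = byte 2 bit 3; 13 bits remain

Answer: value=23 offset=5
value=204 offset=13
value=1 offset=14
value=1 offset=19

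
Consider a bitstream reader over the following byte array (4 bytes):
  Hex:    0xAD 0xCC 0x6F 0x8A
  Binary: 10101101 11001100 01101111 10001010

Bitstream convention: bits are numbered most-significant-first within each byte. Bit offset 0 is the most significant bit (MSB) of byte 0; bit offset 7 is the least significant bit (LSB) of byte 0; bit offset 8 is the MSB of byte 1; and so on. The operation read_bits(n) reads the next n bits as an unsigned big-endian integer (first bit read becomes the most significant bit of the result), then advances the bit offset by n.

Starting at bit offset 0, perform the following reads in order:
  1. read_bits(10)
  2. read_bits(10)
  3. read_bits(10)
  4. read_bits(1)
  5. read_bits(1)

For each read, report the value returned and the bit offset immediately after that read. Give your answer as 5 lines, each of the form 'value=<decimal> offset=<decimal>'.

Answer: value=695 offset=10
value=198 offset=20
value=994 offset=30
value=1 offset=31
value=0 offset=32

Derivation:
Read 1: bits[0:10] width=10 -> value=695 (bin 1010110111); offset now 10 = byte 1 bit 2; 22 bits remain
Read 2: bits[10:20] width=10 -> value=198 (bin 0011000110); offset now 20 = byte 2 bit 4; 12 bits remain
Read 3: bits[20:30] width=10 -> value=994 (bin 1111100010); offset now 30 = byte 3 bit 6; 2 bits remain
Read 4: bits[30:31] width=1 -> value=1 (bin 1); offset now 31 = byte 3 bit 7; 1 bits remain
Read 5: bits[31:32] width=1 -> value=0 (bin 0); offset now 32 = byte 4 bit 0; 0 bits remain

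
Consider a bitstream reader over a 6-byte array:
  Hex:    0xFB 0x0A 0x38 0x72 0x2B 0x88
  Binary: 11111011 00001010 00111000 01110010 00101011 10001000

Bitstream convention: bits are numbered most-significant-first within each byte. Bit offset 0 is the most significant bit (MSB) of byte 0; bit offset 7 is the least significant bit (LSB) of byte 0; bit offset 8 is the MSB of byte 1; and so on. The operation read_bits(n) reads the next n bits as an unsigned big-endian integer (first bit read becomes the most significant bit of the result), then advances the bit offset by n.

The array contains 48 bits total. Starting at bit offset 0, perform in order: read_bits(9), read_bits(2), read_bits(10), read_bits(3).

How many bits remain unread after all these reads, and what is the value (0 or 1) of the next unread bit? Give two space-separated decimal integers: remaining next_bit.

Read 1: bits[0:9] width=9 -> value=502 (bin 111110110); offset now 9 = byte 1 bit 1; 39 bits remain
Read 2: bits[9:11] width=2 -> value=0 (bin 00); offset now 11 = byte 1 bit 3; 37 bits remain
Read 3: bits[11:21] width=10 -> value=327 (bin 0101000111); offset now 21 = byte 2 bit 5; 27 bits remain
Read 4: bits[21:24] width=3 -> value=0 (bin 000); offset now 24 = byte 3 bit 0; 24 bits remain

Answer: 24 0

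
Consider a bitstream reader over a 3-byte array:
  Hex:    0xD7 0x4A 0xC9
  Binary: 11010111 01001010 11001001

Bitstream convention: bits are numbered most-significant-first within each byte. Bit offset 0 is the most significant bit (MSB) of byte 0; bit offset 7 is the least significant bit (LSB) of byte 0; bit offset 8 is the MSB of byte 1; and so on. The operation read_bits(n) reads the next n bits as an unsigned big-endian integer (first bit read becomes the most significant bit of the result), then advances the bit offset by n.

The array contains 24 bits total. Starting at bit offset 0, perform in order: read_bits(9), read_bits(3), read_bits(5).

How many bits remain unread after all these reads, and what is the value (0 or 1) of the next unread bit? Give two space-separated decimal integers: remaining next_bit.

Read 1: bits[0:9] width=9 -> value=430 (bin 110101110); offset now 9 = byte 1 bit 1; 15 bits remain
Read 2: bits[9:12] width=3 -> value=4 (bin 100); offset now 12 = byte 1 bit 4; 12 bits remain
Read 3: bits[12:17] width=5 -> value=21 (bin 10101); offset now 17 = byte 2 bit 1; 7 bits remain

Answer: 7 1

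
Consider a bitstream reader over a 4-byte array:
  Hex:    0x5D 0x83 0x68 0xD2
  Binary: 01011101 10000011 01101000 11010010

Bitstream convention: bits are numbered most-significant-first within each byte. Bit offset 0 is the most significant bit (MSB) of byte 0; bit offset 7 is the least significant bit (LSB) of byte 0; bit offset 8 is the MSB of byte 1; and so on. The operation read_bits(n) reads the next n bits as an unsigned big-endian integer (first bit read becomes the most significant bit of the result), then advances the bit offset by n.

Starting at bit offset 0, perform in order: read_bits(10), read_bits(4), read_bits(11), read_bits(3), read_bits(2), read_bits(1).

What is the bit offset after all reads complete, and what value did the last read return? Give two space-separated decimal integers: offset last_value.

Answer: 31 1

Derivation:
Read 1: bits[0:10] width=10 -> value=374 (bin 0101110110); offset now 10 = byte 1 bit 2; 22 bits remain
Read 2: bits[10:14] width=4 -> value=0 (bin 0000); offset now 14 = byte 1 bit 6; 18 bits remain
Read 3: bits[14:25] width=11 -> value=1745 (bin 11011010001); offset now 25 = byte 3 bit 1; 7 bits remain
Read 4: bits[25:28] width=3 -> value=5 (bin 101); offset now 28 = byte 3 bit 4; 4 bits remain
Read 5: bits[28:30] width=2 -> value=0 (bin 00); offset now 30 = byte 3 bit 6; 2 bits remain
Read 6: bits[30:31] width=1 -> value=1 (bin 1); offset now 31 = byte 3 bit 7; 1 bits remain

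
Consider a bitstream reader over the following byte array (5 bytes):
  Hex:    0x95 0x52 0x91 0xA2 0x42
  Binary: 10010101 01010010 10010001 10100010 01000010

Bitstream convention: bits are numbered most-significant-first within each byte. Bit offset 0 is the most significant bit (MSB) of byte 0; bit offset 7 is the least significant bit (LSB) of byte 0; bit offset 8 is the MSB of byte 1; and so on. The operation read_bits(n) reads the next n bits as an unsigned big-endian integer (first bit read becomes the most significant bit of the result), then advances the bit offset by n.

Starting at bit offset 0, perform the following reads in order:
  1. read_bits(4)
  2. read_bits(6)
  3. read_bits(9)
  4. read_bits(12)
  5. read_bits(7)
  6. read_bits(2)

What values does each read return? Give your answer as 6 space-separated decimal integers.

Read 1: bits[0:4] width=4 -> value=9 (bin 1001); offset now 4 = byte 0 bit 4; 36 bits remain
Read 2: bits[4:10] width=6 -> value=21 (bin 010101); offset now 10 = byte 1 bit 2; 30 bits remain
Read 3: bits[10:19] width=9 -> value=148 (bin 010010100); offset now 19 = byte 2 bit 3; 21 bits remain
Read 4: bits[19:31] width=12 -> value=2257 (bin 100011010001); offset now 31 = byte 3 bit 7; 9 bits remain
Read 5: bits[31:38] width=7 -> value=16 (bin 0010000); offset now 38 = byte 4 bit 6; 2 bits remain
Read 6: bits[38:40] width=2 -> value=2 (bin 10); offset now 40 = byte 5 bit 0; 0 bits remain

Answer: 9 21 148 2257 16 2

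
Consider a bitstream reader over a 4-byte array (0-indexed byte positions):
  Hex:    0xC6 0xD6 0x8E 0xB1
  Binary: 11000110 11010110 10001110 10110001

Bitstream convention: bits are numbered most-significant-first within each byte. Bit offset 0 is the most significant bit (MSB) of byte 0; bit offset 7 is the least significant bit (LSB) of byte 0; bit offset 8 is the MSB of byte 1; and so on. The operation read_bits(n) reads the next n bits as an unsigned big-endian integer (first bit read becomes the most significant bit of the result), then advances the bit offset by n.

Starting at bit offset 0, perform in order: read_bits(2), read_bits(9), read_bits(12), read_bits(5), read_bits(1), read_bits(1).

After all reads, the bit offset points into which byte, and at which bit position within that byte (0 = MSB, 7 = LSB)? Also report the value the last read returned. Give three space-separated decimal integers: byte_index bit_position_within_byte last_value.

Answer: 3 6 0

Derivation:
Read 1: bits[0:2] width=2 -> value=3 (bin 11); offset now 2 = byte 0 bit 2; 30 bits remain
Read 2: bits[2:11] width=9 -> value=54 (bin 000110110); offset now 11 = byte 1 bit 3; 21 bits remain
Read 3: bits[11:23] width=12 -> value=2887 (bin 101101000111); offset now 23 = byte 2 bit 7; 9 bits remain
Read 4: bits[23:28] width=5 -> value=11 (bin 01011); offset now 28 = byte 3 bit 4; 4 bits remain
Read 5: bits[28:29] width=1 -> value=0 (bin 0); offset now 29 = byte 3 bit 5; 3 bits remain
Read 6: bits[29:30] width=1 -> value=0 (bin 0); offset now 30 = byte 3 bit 6; 2 bits remain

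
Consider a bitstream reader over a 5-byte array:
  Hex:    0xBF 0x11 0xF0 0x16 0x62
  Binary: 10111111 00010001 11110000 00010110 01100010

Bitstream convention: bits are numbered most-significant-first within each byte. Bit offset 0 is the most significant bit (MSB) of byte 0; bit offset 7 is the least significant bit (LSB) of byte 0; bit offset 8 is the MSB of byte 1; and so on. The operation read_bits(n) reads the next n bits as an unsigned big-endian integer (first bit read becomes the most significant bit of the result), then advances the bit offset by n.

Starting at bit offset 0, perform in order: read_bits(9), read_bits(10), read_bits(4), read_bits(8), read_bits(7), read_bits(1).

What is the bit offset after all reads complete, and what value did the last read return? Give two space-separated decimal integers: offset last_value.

Answer: 39 1

Derivation:
Read 1: bits[0:9] width=9 -> value=382 (bin 101111110); offset now 9 = byte 1 bit 1; 31 bits remain
Read 2: bits[9:19] width=10 -> value=143 (bin 0010001111); offset now 19 = byte 2 bit 3; 21 bits remain
Read 3: bits[19:23] width=4 -> value=8 (bin 1000); offset now 23 = byte 2 bit 7; 17 bits remain
Read 4: bits[23:31] width=8 -> value=11 (bin 00001011); offset now 31 = byte 3 bit 7; 9 bits remain
Read 5: bits[31:38] width=7 -> value=24 (bin 0011000); offset now 38 = byte 4 bit 6; 2 bits remain
Read 6: bits[38:39] width=1 -> value=1 (bin 1); offset now 39 = byte 4 bit 7; 1 bits remain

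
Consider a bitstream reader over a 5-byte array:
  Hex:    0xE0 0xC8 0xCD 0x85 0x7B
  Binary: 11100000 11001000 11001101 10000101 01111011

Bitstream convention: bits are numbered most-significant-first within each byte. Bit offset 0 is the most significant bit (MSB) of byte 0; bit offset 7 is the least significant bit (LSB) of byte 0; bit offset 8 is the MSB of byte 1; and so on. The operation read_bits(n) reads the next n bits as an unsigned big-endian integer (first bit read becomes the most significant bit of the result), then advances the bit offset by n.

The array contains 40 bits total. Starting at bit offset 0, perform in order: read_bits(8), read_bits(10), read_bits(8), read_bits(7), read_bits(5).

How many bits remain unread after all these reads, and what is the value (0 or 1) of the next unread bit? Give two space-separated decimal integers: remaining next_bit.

Answer: 2 1

Derivation:
Read 1: bits[0:8] width=8 -> value=224 (bin 11100000); offset now 8 = byte 1 bit 0; 32 bits remain
Read 2: bits[8:18] width=10 -> value=803 (bin 1100100011); offset now 18 = byte 2 bit 2; 22 bits remain
Read 3: bits[18:26] width=8 -> value=54 (bin 00110110); offset now 26 = byte 3 bit 2; 14 bits remain
Read 4: bits[26:33] width=7 -> value=10 (bin 0001010); offset now 33 = byte 4 bit 1; 7 bits remain
Read 5: bits[33:38] width=5 -> value=30 (bin 11110); offset now 38 = byte 4 bit 6; 2 bits remain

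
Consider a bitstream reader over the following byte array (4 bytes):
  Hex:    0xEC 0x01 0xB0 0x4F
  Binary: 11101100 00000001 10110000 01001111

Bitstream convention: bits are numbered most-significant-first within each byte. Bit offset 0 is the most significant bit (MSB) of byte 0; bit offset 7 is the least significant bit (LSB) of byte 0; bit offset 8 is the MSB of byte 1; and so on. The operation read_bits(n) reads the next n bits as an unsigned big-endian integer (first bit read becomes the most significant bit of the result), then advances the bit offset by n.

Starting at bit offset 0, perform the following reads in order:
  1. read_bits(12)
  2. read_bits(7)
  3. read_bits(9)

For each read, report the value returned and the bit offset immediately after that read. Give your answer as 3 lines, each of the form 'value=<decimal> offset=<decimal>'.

Answer: value=3776 offset=12
value=13 offset=19
value=260 offset=28

Derivation:
Read 1: bits[0:12] width=12 -> value=3776 (bin 111011000000); offset now 12 = byte 1 bit 4; 20 bits remain
Read 2: bits[12:19] width=7 -> value=13 (bin 0001101); offset now 19 = byte 2 bit 3; 13 bits remain
Read 3: bits[19:28] width=9 -> value=260 (bin 100000100); offset now 28 = byte 3 bit 4; 4 bits remain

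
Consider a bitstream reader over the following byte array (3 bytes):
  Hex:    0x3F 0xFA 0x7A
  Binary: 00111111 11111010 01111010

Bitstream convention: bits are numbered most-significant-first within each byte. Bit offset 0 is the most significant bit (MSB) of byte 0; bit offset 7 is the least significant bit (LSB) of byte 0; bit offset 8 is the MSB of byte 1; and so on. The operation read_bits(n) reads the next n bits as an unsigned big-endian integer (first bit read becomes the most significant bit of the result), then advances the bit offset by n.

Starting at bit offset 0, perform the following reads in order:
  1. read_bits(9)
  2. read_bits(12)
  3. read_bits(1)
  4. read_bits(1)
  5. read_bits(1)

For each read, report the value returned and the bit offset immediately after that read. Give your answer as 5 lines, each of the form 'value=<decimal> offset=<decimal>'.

Answer: value=127 offset=9
value=3919 offset=21
value=0 offset=22
value=1 offset=23
value=0 offset=24

Derivation:
Read 1: bits[0:9] width=9 -> value=127 (bin 001111111); offset now 9 = byte 1 bit 1; 15 bits remain
Read 2: bits[9:21] width=12 -> value=3919 (bin 111101001111); offset now 21 = byte 2 bit 5; 3 bits remain
Read 3: bits[21:22] width=1 -> value=0 (bin 0); offset now 22 = byte 2 bit 6; 2 bits remain
Read 4: bits[22:23] width=1 -> value=1 (bin 1); offset now 23 = byte 2 bit 7; 1 bits remain
Read 5: bits[23:24] width=1 -> value=0 (bin 0); offset now 24 = byte 3 bit 0; 0 bits remain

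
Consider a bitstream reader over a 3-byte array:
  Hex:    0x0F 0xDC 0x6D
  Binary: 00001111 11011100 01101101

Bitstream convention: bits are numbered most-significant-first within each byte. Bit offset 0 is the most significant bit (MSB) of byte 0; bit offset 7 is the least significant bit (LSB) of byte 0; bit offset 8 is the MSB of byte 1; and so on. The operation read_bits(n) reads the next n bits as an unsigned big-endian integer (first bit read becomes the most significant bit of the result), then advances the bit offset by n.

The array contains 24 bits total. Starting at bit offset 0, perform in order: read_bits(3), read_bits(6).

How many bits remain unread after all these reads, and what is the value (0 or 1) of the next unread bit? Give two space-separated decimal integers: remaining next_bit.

Answer: 15 1

Derivation:
Read 1: bits[0:3] width=3 -> value=0 (bin 000); offset now 3 = byte 0 bit 3; 21 bits remain
Read 2: bits[3:9] width=6 -> value=31 (bin 011111); offset now 9 = byte 1 bit 1; 15 bits remain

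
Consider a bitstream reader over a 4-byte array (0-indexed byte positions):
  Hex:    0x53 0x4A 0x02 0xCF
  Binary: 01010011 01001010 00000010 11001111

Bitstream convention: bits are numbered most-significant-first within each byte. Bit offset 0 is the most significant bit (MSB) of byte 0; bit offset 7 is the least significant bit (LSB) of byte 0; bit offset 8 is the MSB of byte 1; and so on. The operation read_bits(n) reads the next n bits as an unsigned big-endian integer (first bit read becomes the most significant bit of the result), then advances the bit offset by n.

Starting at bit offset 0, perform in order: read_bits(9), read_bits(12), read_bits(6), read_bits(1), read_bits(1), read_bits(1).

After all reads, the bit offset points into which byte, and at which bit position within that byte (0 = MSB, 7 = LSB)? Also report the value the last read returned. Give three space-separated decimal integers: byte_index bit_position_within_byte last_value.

Read 1: bits[0:9] width=9 -> value=166 (bin 010100110); offset now 9 = byte 1 bit 1; 23 bits remain
Read 2: bits[9:21] width=12 -> value=2368 (bin 100101000000); offset now 21 = byte 2 bit 5; 11 bits remain
Read 3: bits[21:27] width=6 -> value=22 (bin 010110); offset now 27 = byte 3 bit 3; 5 bits remain
Read 4: bits[27:28] width=1 -> value=0 (bin 0); offset now 28 = byte 3 bit 4; 4 bits remain
Read 5: bits[28:29] width=1 -> value=1 (bin 1); offset now 29 = byte 3 bit 5; 3 bits remain
Read 6: bits[29:30] width=1 -> value=1 (bin 1); offset now 30 = byte 3 bit 6; 2 bits remain

Answer: 3 6 1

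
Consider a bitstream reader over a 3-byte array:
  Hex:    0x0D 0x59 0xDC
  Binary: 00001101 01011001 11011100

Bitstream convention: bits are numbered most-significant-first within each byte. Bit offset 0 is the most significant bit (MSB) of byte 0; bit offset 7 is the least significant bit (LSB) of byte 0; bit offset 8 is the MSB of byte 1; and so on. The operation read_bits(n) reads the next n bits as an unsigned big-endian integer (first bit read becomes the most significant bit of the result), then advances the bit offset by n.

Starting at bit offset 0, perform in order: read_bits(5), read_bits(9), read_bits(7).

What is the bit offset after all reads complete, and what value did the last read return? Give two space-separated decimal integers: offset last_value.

Answer: 21 59

Derivation:
Read 1: bits[0:5] width=5 -> value=1 (bin 00001); offset now 5 = byte 0 bit 5; 19 bits remain
Read 2: bits[5:14] width=9 -> value=342 (bin 101010110); offset now 14 = byte 1 bit 6; 10 bits remain
Read 3: bits[14:21] width=7 -> value=59 (bin 0111011); offset now 21 = byte 2 bit 5; 3 bits remain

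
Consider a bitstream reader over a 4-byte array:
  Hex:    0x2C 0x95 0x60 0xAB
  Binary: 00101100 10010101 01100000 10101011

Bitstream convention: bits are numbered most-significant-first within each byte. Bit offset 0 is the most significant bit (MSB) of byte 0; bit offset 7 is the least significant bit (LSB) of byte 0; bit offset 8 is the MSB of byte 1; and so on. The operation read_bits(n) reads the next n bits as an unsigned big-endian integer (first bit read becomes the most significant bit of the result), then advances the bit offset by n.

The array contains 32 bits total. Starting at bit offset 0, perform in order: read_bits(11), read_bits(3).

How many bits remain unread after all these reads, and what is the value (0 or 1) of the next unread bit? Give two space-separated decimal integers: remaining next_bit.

Answer: 18 0

Derivation:
Read 1: bits[0:11] width=11 -> value=356 (bin 00101100100); offset now 11 = byte 1 bit 3; 21 bits remain
Read 2: bits[11:14] width=3 -> value=5 (bin 101); offset now 14 = byte 1 bit 6; 18 bits remain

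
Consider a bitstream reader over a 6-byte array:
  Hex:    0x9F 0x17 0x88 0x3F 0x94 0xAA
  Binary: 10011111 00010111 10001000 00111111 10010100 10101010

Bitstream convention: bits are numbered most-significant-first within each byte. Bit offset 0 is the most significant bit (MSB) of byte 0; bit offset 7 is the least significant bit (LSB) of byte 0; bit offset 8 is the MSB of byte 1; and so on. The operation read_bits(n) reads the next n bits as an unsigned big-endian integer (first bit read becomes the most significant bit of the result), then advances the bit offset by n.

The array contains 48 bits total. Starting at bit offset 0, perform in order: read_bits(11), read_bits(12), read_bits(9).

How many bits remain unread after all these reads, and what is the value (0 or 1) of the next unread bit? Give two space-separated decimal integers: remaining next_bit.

Read 1: bits[0:11] width=11 -> value=1272 (bin 10011111000); offset now 11 = byte 1 bit 3; 37 bits remain
Read 2: bits[11:23] width=12 -> value=3012 (bin 101111000100); offset now 23 = byte 2 bit 7; 25 bits remain
Read 3: bits[23:32] width=9 -> value=63 (bin 000111111); offset now 32 = byte 4 bit 0; 16 bits remain

Answer: 16 1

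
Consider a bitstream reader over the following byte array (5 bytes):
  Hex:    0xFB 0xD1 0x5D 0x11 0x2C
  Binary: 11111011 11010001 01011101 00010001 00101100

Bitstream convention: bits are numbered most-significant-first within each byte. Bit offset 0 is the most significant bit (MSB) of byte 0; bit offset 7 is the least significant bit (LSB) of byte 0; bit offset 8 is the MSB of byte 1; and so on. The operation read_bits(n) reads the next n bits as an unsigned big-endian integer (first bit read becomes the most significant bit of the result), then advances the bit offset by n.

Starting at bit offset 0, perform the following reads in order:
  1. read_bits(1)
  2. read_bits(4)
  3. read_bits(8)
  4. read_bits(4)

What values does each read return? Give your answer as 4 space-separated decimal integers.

Answer: 1 15 122 2

Derivation:
Read 1: bits[0:1] width=1 -> value=1 (bin 1); offset now 1 = byte 0 bit 1; 39 bits remain
Read 2: bits[1:5] width=4 -> value=15 (bin 1111); offset now 5 = byte 0 bit 5; 35 bits remain
Read 3: bits[5:13] width=8 -> value=122 (bin 01111010); offset now 13 = byte 1 bit 5; 27 bits remain
Read 4: bits[13:17] width=4 -> value=2 (bin 0010); offset now 17 = byte 2 bit 1; 23 bits remain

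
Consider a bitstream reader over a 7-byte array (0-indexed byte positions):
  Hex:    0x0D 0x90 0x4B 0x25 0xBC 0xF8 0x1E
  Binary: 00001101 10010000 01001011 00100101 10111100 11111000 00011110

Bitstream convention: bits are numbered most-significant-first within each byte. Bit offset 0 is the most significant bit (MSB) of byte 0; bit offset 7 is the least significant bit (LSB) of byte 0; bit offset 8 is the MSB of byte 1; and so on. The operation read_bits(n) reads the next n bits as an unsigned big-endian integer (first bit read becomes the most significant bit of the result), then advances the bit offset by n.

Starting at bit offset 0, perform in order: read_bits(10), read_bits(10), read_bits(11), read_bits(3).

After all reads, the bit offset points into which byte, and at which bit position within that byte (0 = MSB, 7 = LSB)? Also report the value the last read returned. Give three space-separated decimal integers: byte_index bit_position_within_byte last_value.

Answer: 4 2 6

Derivation:
Read 1: bits[0:10] width=10 -> value=54 (bin 0000110110); offset now 10 = byte 1 bit 2; 46 bits remain
Read 2: bits[10:20] width=10 -> value=260 (bin 0100000100); offset now 20 = byte 2 bit 4; 36 bits remain
Read 3: bits[20:31] width=11 -> value=1426 (bin 10110010010); offset now 31 = byte 3 bit 7; 25 bits remain
Read 4: bits[31:34] width=3 -> value=6 (bin 110); offset now 34 = byte 4 bit 2; 22 bits remain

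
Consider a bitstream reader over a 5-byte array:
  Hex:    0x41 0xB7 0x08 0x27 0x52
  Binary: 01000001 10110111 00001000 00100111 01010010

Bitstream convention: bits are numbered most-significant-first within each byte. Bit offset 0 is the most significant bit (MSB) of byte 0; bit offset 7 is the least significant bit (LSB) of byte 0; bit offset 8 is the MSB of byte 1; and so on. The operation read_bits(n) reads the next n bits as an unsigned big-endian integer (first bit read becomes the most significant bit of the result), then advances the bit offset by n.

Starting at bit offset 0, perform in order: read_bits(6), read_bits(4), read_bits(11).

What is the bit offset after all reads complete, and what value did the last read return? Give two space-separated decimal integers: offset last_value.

Answer: 21 1761

Derivation:
Read 1: bits[0:6] width=6 -> value=16 (bin 010000); offset now 6 = byte 0 bit 6; 34 bits remain
Read 2: bits[6:10] width=4 -> value=6 (bin 0110); offset now 10 = byte 1 bit 2; 30 bits remain
Read 3: bits[10:21] width=11 -> value=1761 (bin 11011100001); offset now 21 = byte 2 bit 5; 19 bits remain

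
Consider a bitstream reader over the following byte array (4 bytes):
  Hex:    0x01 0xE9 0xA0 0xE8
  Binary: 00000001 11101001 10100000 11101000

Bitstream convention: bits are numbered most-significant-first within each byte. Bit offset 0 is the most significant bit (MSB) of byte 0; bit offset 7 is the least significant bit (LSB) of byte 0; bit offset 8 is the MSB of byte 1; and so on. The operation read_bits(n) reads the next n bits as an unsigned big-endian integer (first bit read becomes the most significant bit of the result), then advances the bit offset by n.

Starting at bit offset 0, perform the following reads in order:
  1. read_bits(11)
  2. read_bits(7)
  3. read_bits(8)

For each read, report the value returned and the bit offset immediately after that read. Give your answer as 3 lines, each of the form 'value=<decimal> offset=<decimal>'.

Read 1: bits[0:11] width=11 -> value=15 (bin 00000001111); offset now 11 = byte 1 bit 3; 21 bits remain
Read 2: bits[11:18] width=7 -> value=38 (bin 0100110); offset now 18 = byte 2 bit 2; 14 bits remain
Read 3: bits[18:26] width=8 -> value=131 (bin 10000011); offset now 26 = byte 3 bit 2; 6 bits remain

Answer: value=15 offset=11
value=38 offset=18
value=131 offset=26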